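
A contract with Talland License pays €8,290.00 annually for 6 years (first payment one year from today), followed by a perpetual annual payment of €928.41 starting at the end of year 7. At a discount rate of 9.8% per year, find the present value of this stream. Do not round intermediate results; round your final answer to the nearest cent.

PV of 6-year annuity: €8,290.00 × [1 − (1+0.098)^−6] / 0.098 = 36317.71134
Perpetuity value at year 6: €928.41 / 0.098 = 9473.57143
PV of perpetuity: 9473.57143 / (1+0.098)^6 = 5406.29442
Total PV = 36317.71134 + 5406.29442 = 41724.00576

€41724.01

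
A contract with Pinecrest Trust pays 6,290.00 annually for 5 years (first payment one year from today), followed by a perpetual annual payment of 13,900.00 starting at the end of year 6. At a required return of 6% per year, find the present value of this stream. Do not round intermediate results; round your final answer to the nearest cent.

199610.58

PV of 5-year annuity: 6,290.00 × [1 − (1+0.06)^−5] / 0.06 = 26495.76821
Perpetuity value at year 5: 13,900.00 / 0.06 = 231666.66667
PV of perpetuity: 231666.66667 / (1+0.06)^5 = 173114.81005
Total PV = 26495.76821 + 173114.81005 = 199610.57826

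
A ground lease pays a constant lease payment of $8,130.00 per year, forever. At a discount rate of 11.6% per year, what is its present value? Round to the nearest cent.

$70086.21

Level perpetuity: PV = C / r = $8,130.00 / 0.116 = $70,086.21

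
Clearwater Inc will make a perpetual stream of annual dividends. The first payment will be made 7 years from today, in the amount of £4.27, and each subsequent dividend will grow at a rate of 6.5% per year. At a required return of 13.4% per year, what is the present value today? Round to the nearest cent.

Value at end of year 6: C₁ / (r − g) = £4.27 / (0.134 − 0.065) = £61.8841
Discount to today: PV = £61.8841 / (1 + 0.134)^6 = £61.8841 / 2.126563 = £29.10

£29.10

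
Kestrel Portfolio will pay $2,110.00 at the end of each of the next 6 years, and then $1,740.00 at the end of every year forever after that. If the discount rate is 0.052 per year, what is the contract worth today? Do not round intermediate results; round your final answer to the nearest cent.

$35327.59

PV of 6-year annuity: $2,110.00 × [1 − (1+0.052)^−6] / 0.052 = 10641.55016
Perpetuity value at year 6: $1,740.00 / 0.052 = 33461.53846
PV of perpetuity: 33461.53846 / (1+0.052)^6 = 24686.04212
Total PV = 10641.55016 + 24686.04212 = 35327.59228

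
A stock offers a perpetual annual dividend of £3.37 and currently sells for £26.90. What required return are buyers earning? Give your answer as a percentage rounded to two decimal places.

P = C/r ⇒ r = C/P = £3.37/£26.90 = 0.125279

12.53%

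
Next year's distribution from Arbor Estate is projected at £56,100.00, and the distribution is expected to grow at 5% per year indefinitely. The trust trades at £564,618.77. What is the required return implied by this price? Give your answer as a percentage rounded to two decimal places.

14.94%

P = D₁/(r − g) ⇒ r = D₁/P + g = £56,100.0000/£564,618.77 + 0.05 = 0.099359 + 0.05 = 0.149359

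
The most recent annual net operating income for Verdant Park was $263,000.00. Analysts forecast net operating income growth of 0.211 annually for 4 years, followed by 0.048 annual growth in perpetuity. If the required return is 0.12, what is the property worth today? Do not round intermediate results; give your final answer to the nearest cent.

D_1 = 318493.00000
D_2 = 385695.02300
D_3 = 467076.67285
D_4 = 565629.85082
Terminal value at year 4: TV = D_4×(1+g_2)/(r−g_2) = 592780.08366/0.072 = 8233056.71756
P_0 = D_1/(1+r)^1 + D_2/(1+r)^2 + D_3/(1+r)^3 + D_4/(1+r)^4 + TV/(1+r)^4
    = 284368.75000 + 307473.71094 + 332455.94995 + 359467.99588 + 5232256.38454 = 6516022.79132

$6516022.79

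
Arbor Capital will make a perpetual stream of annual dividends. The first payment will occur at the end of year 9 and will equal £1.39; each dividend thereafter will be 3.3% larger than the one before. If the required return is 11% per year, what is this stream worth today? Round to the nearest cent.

£7.83

Value at end of year 8: C₁ / (r − g) = £1.39 / (0.11 − 0.033) = £18.0519
Discount to today: PV = £18.0519 / (1 + 0.11)^8 = £18.0519 / 2.304538 = £7.83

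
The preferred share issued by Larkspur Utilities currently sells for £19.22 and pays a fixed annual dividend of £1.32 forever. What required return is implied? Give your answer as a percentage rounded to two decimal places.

P = C/r ⇒ r = C/P = £1.32/£19.22 = 0.068678

6.87%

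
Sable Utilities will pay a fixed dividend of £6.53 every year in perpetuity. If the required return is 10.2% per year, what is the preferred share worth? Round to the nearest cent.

£64.02

Level perpetuity: PV = C / r = £6.53 / 0.102 = £64.02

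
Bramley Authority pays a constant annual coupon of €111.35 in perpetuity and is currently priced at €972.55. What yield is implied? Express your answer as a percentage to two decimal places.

P = C/r ⇒ r = C/P = €111.35/€972.55 = 0.114493

11.45%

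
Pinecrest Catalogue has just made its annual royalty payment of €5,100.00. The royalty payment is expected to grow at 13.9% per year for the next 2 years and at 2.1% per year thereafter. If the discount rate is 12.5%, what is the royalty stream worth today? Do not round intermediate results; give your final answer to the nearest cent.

€61713.36

D_1 = 5808.90000
D_2 = 6616.33710
Terminal value at year 2: TV = D_2×(1+g_2)/(r−g_2) = 6755.28018/0.104 = 64954.61711
P_0 = D_1/(1+r)^1 + D_2/(1+r)^2 + TV/(1+r)^2
    = 5163.46667 + 5227.72314 + 51322.16660 = 61713.35641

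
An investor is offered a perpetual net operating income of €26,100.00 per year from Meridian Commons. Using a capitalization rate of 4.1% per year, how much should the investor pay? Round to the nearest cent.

€636585.37

Level perpetuity: PV = C / r = €26,100.00 / 0.041 = €636,585.37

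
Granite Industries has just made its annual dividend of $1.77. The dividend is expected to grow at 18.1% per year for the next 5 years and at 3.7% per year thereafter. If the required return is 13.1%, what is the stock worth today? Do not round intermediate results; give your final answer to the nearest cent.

D_1 = 2.09037
D_2 = 2.46873
D_3 = 2.91557
D_4 = 3.44328
D_5 = 4.06652
Terminal value at year 5: TV = D_5×(1+g_2)/(r−g_2) = 4.21698/0.094 = 44.86149
P_0 = D_1/(1+r)^1 + D_2/(1+r)^2 + D_3/(1+r)^3 + D_4/(1+r)^4 + D_5/(1+r)^5 + TV/(1+r)^5
    = 1.84825 + 1.92996 + 2.01528 + 2.10437 + 2.19740 + 24.24156 = 34.33682

$34.34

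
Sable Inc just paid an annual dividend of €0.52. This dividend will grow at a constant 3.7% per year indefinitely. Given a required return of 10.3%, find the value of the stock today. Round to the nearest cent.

D₁ = D₀ × (1 + g) = €0.52 × 1.037 = €0.5392
Growing perpetuity: P = D₁ / (r − g) = €0.5392 / (0.103 − 0.037) = €8.17

€8.17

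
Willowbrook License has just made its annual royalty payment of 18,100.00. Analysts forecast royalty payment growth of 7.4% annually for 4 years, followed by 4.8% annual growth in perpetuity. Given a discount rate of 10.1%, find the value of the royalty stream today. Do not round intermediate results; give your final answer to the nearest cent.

392133.61

D_1 = 19439.40000
D_2 = 20877.91560
D_3 = 22422.88135
D_4 = 24082.17457
Terminal value at year 4: TV = D_4×(1+g_2)/(r−g_2) = 25238.11895/0.053 = 476190.92366
P_0 = D_1/(1+r)^1 + D_2/(1+r)^2 + D_3/(1+r)^3 + D_4/(1+r)^4 + TV/(1+r)^4
    = 17656.13079 + 17223.14666 + 16800.78066 + 16388.77242 + 324064.78289 = 392133.61341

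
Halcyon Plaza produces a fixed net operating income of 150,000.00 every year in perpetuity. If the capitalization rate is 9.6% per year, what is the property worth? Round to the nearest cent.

Level perpetuity: PV = C / r = 150,000.00 / 0.096 = 1,562,500.00

1562500.00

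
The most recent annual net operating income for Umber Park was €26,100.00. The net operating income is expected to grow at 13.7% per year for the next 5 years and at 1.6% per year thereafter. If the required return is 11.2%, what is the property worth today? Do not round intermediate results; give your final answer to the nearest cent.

D_1 = 29675.70000
D_2 = 33741.27090
D_3 = 38363.82501
D_4 = 43619.66904
D_5 = 49595.56370
Terminal value at year 5: TV = D_5×(1+g_2)/(r−g_2) = 50389.09272/0.096 = 524886.38248
P_0 = D_1/(1+r)^1 + D_2/(1+r)^2 + D_3/(1+r)^3 + D_4/(1+r)^4 + D_5/(1+r)^5 + TV/(1+r)^5
    = 26686.78058 + 27286.75316 + 27900.21434 + 28527.46736 + 29168.82229 + 308703.36923 = 448273.40695

€448273.41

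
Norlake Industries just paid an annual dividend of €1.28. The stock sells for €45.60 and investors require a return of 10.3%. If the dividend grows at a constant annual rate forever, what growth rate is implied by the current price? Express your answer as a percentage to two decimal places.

P = D₀(1+g)/(r−g) ⇒ P(r−g) = D₀(1+g) ⇒ g(P+D₀) = P·r − D₀
g = (P·r − D₀)/(P + D₀) = (€45.60×0.103 − €1.28) / (€45.60 + €1.28) = 0.072884

7.29%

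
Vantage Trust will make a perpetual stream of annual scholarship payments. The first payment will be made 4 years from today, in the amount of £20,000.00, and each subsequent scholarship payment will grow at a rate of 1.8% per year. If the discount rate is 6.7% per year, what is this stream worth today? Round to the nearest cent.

Value at end of year 3: C₁ / (r − g) = £20,000.00 / (0.067 − 0.018) = £408,163.2653
Discount to today: PV = £408,163.2653 / (1 + 0.067)^3 = £408,163.2653 / 1.214768 = £336,001.07

£336001.07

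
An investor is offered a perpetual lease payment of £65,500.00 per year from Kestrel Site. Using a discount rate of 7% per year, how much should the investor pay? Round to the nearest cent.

Level perpetuity: PV = C / r = £65,500.00 / 0.07 = £935,714.29

£935714.29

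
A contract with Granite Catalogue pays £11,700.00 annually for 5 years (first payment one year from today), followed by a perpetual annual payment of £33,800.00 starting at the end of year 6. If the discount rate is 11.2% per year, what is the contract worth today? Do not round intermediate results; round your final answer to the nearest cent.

PV of 5-year annuity: £11,700.00 × [1 − (1+0.112)^−5] / 0.112 = 43025.31903
Perpetuity value at year 5: £33,800.00 / 0.112 = 301785.71429
PV of perpetuity: 301785.71429 / (1+0.112)^5 = 177490.34819
Total PV = 43025.31903 + 177490.34819 = 220515.66722

£220515.67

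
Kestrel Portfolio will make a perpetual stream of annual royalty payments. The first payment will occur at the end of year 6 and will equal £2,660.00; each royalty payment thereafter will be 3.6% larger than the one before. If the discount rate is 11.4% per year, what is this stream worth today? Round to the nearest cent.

£19877.47

Value at end of year 5: C₁ / (r − g) = £2,660.00 / (0.114 − 0.036) = £34,102.5641
Discount to today: PV = £34,102.5641 / (1 + 0.114)^5 = £34,102.5641 / 1.715639 = £19,877.47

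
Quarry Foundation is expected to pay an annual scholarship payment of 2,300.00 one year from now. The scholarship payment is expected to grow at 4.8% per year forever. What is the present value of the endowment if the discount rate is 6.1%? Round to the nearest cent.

176923.08

Growing perpetuity: P = D₁ / (r − g) = 2,300.0000 / (0.061 − 0.048) = 176,923.08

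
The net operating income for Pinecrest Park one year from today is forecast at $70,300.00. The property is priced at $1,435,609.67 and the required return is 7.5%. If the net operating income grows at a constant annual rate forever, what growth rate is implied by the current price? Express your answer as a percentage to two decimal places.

P = D₁/(r−g) ⇒ g = r − D₁/P = 0.075 − $70,300.00/$1,435,609.67 = 0.026031

2.60%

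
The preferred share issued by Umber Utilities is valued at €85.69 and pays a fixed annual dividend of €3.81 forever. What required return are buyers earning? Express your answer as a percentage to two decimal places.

4.45%

P = C/r ⇒ r = C/P = €3.81/€85.69 = 0.044463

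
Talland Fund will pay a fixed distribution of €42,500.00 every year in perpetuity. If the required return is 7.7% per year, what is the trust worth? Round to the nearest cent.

Level perpetuity: PV = C / r = €42,500.00 / 0.077 = €551,948.05

€551948.05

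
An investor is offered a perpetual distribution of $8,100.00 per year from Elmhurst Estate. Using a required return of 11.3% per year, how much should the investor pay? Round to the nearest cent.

$71681.42

Level perpetuity: PV = C / r = $8,100.00 / 0.113 = $71,681.42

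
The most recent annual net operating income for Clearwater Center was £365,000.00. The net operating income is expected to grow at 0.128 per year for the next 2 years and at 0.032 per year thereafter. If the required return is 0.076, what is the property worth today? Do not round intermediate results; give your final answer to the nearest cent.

D_1 = 411720.00000
D_2 = 464420.16000
Terminal value at year 2: TV = D_2×(1+g_2)/(r−g_2) = 479281.60512/0.044 = 10892763.75273
P_0 = D_1/(1+r)^1 + D_2/(1+r)^2 + TV/(1+r)^2
    = 382639.40520 + 401131.27237 + 9408351.66105 = 10192122.33863

£10192122.34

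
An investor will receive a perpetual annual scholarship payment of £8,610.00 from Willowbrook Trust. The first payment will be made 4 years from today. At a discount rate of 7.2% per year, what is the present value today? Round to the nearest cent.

Value at end of year 3: C / r = £8,610.00 / 0.072 = £119,583.3333
Discount to today: PV = £119,583.3333 / (1 + 0.072)^3 = £119,583.3333 / 1.231925 = £97,070.28

£97070.28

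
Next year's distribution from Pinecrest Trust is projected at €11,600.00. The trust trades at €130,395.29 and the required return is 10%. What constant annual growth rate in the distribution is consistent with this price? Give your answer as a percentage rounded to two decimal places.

P = D₁/(r−g) ⇒ g = r − D₁/P = 0.1 − €11,600.00/€130,395.29 = 0.011040

1.10%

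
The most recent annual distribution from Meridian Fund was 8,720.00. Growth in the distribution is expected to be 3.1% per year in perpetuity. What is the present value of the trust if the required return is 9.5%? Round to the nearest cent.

140473.75

D₁ = D₀ × (1 + g) = 8,720.00 × 1.031 = 8,990.3200
Growing perpetuity: P = D₁ / (r − g) = 8,990.3200 / (0.095 − 0.031) = 140,473.75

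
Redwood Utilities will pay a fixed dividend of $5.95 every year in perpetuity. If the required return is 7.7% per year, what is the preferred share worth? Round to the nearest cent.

Level perpetuity: PV = C / r = $5.95 / 0.077 = $77.27

$77.27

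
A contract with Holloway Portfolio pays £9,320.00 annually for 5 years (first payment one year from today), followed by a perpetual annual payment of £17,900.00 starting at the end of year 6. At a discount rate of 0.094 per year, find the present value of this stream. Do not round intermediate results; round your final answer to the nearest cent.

£157395.84

PV of 5-year annuity: £9,320.00 × [1 − (1+0.094)^−5] / 0.094 = 35878.40962
Perpetuity value at year 5: £17,900.00 / 0.094 = 190425.53191
PV of perpetuity: 190425.53191 / (1+0.094)^5 = 121517.42760
Total PV = 35878.40962 + 121517.42760 = 157395.83722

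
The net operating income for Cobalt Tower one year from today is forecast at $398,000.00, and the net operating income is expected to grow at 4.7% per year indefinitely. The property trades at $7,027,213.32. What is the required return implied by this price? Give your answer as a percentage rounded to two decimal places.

P = D₁/(r − g) ⇒ r = D₁/P + g = $398,000.0000/$7,027,213.32 + 0.047 = 0.056637 + 0.047 = 0.103637

10.36%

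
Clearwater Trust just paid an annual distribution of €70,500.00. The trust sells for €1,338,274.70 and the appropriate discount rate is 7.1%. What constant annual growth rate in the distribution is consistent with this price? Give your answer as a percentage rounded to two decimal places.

1.74%

P = D₀(1+g)/(r−g) ⇒ P(r−g) = D₀(1+g) ⇒ g(P+D₀) = P·r − D₀
g = (P·r − D₀)/(P + D₀) = (€1,338,274.70×0.071 − €70,500.00) / (€1,338,274.70 + €70,500.00) = 0.017403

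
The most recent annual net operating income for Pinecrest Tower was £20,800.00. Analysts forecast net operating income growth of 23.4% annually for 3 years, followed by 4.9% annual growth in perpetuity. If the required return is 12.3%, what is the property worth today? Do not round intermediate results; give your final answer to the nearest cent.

£466781.50

D_1 = 25667.20000
D_2 = 31673.32480
D_3 = 39084.88280
Terminal value at year 3: TV = D_3×(1+g_2)/(r−g_2) = 41000.04206/0.074 = 554054.62244
P_0 = D_1/(1+r)^1 + D_2/(1+r)^2 + D_3/(1+r)^3 + TV/(1+r)^3
    = 22855.92164 + 25115.05548 + 27597.48750 + 391213.03223 = 466781.49685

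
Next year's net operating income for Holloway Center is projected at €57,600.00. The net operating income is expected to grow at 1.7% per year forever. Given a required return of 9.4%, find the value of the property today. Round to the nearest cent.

Growing perpetuity: P = D₁ / (r − g) = €57,600.0000 / (0.094 − 0.017) = €748,051.95

€748051.95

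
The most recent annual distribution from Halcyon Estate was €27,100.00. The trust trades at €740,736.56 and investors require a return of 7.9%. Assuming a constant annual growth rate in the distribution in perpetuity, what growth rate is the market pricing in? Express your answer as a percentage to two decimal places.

P = D₀(1+g)/(r−g) ⇒ P(r−g) = D₀(1+g) ⇒ g(P+D₀) = P·r − D₀
g = (P·r − D₀)/(P + D₀) = (€740,736.56×0.079 − €27,100.00) / (€740,736.56 + €27,100.00) = 0.040918

4.09%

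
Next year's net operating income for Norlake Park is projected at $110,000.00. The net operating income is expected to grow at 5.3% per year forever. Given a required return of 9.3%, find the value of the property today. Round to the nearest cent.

Growing perpetuity: P = D₁ / (r − g) = $110,000.0000 / (0.093 − 0.053) = $2,750,000.00

$2750000.00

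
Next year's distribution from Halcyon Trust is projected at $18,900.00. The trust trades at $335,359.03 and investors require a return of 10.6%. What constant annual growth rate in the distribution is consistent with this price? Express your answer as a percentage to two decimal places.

P = D₁/(r−g) ⇒ g = r − D₁/P = 0.106 − $18,900.00/$335,359.03 = 0.049642

4.96%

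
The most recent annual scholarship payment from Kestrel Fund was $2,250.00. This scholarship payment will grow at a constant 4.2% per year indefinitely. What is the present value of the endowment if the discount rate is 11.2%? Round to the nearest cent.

D₁ = D₀ × (1 + g) = $2,250.00 × 1.042 = $2,344.5000
Growing perpetuity: P = D₁ / (r − g) = $2,344.5000 / (0.112 − 0.042) = $33,492.86

$33492.86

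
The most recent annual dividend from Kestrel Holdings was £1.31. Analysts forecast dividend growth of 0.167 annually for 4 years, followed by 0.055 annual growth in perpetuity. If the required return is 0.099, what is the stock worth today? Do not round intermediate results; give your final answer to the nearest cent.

£46.04

D_1 = 1.52877
D_2 = 1.78407
D_3 = 2.08202
D_4 = 2.42971
Terminal value at year 4: TV = D_4×(1+g_2)/(r−g_2) = 2.56335/0.044 = 58.25786
P_0 = D_1/(1+r)^1 + D_2/(1+r)^2 + D_3/(1+r)^3 + D_4/(1+r)^4 + TV/(1+r)^4
    = 1.39106 + 1.47713 + 1.56852 + 1.66557 + 39.93592 = 46.03820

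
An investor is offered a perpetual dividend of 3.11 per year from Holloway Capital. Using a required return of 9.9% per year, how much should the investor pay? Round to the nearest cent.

Level perpetuity: PV = C / r = 3.11 / 0.099 = 31.41

31.41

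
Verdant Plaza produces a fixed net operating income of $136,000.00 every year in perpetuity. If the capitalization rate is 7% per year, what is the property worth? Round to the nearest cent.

Level perpetuity: PV = C / r = $136,000.00 / 0.07 = $1,942,857.14

$1942857.14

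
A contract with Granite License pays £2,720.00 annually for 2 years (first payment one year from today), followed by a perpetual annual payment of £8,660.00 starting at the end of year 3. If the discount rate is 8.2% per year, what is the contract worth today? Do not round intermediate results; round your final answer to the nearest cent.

PV of 2-year annuity: £2,720.00 × [1 − (1+0.082)^−2] / 0.082 = 4837.21184
Perpetuity value at year 2: £8,660.00 / 0.082 = 105609.75610
PV of perpetuity: 105609.75610 / (1+0.082)^2 = 90208.92721
Total PV = 4837.21184 + 90208.92721 = 95046.13905

£95046.14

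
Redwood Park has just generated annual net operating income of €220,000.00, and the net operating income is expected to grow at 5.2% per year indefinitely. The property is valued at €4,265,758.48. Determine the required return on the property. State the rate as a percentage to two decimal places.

10.63%

D₁ = €220,000.00 × 1.052 = €231,440.0000
P = D₁/(r − g) ⇒ r = D₁/P + g = €231,440.0000/€4,265,758.48 + 0.052 = 0.054255 + 0.052 = 0.106255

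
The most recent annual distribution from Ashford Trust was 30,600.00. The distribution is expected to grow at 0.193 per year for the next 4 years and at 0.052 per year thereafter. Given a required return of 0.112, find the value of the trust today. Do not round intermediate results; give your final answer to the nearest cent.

857142.28

D_1 = 36505.80000
D_2 = 43551.41940
D_3 = 51956.84334
D_4 = 61984.51411
Terminal value at year 4: TV = D_4×(1+g_2)/(r−g_2) = 65207.70884/0.06 = 1086795.14739
P_0 = D_1/(1+r)^1 + D_2/(1+r)^2 + D_3/(1+r)^3 + D_4/(1+r)^4 + TV/(1+r)^4
    = 32828.95683 + 35220.27473 + 37785.78036 + 40538.16184 + 710769.10426 = 857142.27802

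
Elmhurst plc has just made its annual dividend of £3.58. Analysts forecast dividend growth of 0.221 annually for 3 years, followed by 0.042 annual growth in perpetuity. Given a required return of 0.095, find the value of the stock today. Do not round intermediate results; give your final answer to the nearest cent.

£110.99

D_1 = 4.37118
D_2 = 5.33721
D_3 = 6.51673
Terminal value at year 3: TV = D_3×(1+g_2)/(r−g_2) = 6.79044/0.053 = 128.12146
P_0 = D_1/(1+r)^1 + D_2/(1+r)^2 + D_3/(1+r)^3 + TV/(1+r)^3
    = 3.99195 + 4.45129 + 4.96350 + 97.58420 = 110.99093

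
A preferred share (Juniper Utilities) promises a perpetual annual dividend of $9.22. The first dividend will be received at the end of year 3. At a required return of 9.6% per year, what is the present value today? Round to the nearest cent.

Value at end of year 2: C / r = $9.22 / 0.096 = $96.0417
Discount to today: PV = $96.0417 / (1 + 0.096)^2 = $96.0417 / 1.201216 = $79.95

$79.95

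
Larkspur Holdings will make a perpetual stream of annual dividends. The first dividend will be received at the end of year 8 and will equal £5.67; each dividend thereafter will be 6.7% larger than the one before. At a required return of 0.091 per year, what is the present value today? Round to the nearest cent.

£128.41

Value at end of year 7: C₁ / (r − g) = £5.67 / (0.091 − 0.067) = £236.2500
Discount to today: PV = £236.2500 / (1 + 0.091)^7 = £236.2500 / 1.839811 = £128.41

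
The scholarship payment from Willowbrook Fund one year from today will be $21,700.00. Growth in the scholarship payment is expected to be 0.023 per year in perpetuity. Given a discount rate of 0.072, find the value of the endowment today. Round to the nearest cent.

Growing perpetuity: P = D₁ / (r − g) = $21,700.0000 / (0.072 − 0.023) = $442,857.14

$442857.14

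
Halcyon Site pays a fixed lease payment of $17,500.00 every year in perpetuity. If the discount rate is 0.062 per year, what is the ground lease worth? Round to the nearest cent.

Level perpetuity: PV = C / r = $17,500.00 / 0.062 = $282,258.06

$282258.06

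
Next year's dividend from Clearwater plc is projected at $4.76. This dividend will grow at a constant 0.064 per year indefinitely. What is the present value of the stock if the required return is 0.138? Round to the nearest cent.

Growing perpetuity: P = D₁ / (r − g) = $4.7600 / (0.138 − 0.064) = $64.32

$64.32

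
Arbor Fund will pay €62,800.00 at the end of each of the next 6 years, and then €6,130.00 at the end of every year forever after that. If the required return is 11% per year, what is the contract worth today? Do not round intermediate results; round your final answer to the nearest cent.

PV of 6-year annuity: €62,800.00 × [1 − (1+0.11)^−6] / 0.11 = 265677.77721
Perpetuity value at year 6: €6,130.00 / 0.11 = 55727.27273
PV of perpetuity: 55727.27273 / (1+0.11)^6 = 29794.07568
Total PV = 265677.77721 + 29794.07568 = 295471.85290

€295471.85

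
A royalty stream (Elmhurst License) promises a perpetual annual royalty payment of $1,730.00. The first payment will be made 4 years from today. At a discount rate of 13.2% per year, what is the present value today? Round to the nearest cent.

$9035.10

Value at end of year 3: C / r = $1,730.00 / 0.132 = $13,106.0606
Discount to today: PV = $13,106.0606 / (1 + 0.132)^3 = $13,106.0606 / 1.450572 = $9,035.10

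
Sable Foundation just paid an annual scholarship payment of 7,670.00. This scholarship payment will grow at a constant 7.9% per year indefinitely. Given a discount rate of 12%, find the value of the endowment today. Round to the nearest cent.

201851.95

D₁ = D₀ × (1 + g) = 7,670.00 × 1.079 = 8,275.9300
Growing perpetuity: P = D₁ / (r − g) = 8,275.9300 / (0.12 − 0.079) = 201,851.95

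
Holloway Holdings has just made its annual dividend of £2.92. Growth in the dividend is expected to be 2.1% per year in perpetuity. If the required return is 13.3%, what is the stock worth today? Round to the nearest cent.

£26.62

D₁ = D₀ × (1 + g) = £2.92 × 1.021 = £2.9813
Growing perpetuity: P = D₁ / (r − g) = £2.9813 / (0.133 − 0.021) = £26.62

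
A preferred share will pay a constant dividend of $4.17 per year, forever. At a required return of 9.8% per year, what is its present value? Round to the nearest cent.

$42.55

Level perpetuity: PV = C / r = $4.17 / 0.098 = $42.55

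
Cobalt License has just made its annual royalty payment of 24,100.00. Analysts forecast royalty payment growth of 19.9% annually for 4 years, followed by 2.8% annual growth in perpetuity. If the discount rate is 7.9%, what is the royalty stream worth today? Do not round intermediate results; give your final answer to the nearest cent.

867033.40

D_1 = 28895.90000
D_2 = 34646.18410
D_3 = 41540.77474
D_4 = 49807.38891
Terminal value at year 4: TV = D_4×(1+g_2)/(r−g_2) = 51201.99580/0.051 = 1003960.70192
P_0 = D_1/(1+r)^1 + D_2/(1+r)^2 + D_3/(1+r)^3 + D_4/(1+r)^4 + TV/(1+r)^4
    = 26780.25950 + 29758.60161 + 33068.17732 + 36745.82448 + 740680.54047 = 867033.40339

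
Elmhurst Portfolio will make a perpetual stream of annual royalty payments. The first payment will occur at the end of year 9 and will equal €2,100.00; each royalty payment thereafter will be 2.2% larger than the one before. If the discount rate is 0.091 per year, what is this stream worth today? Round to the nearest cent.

€15162.55

Value at end of year 8: C₁ / (r − g) = €2,100.00 / (0.091 − 0.022) = €30,434.7826
Discount to today: PV = €30,434.7826 / (1 + 0.091)^8 = €30,434.7826 / 2.007234 = €15,162.55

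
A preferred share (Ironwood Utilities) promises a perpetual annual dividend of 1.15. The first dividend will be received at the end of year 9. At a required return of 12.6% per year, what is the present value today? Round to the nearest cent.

Value at end of year 8: C / r = 1.15 / 0.126 = 9.1270
Discount to today: PV = 9.1270 / (1 + 0.126)^8 = 9.1270 / 2.584087 = 3.53

3.53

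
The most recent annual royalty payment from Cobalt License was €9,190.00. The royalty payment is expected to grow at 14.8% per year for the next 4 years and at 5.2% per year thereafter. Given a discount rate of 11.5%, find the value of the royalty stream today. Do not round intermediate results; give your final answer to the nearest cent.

D_1 = 10550.12000
D_2 = 12111.53776
D_3 = 13904.04535
D_4 = 15961.84406
Terminal value at year 4: TV = D_4×(1+g_2)/(r−g_2) = 16791.85995/0.063 = 266537.45954
P_0 = D_1/(1+r)^1 + D_2/(1+r)^2 + D_3/(1+r)^3 + D_4/(1+r)^4 + TV/(1+r)^4
    = 9461.99103 + 9742.03202 + 10030.36122 + 10327.22393 + 172448.24720 = 212009.85540

€212009.86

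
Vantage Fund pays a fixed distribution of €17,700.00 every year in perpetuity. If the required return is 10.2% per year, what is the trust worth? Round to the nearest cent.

Level perpetuity: PV = C / r = €17,700.00 / 0.102 = €173,529.41

€173529.41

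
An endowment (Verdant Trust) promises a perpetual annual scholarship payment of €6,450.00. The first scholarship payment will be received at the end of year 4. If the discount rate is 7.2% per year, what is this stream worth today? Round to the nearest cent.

€72718.16

Value at end of year 3: C / r = €6,450.00 / 0.072 = €89,583.3333
Discount to today: PV = €89,583.3333 / (1 + 0.072)^3 = €89,583.3333 / 1.231925 = €72,718.16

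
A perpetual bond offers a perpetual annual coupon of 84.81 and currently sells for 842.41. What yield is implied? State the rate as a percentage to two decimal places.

P = C/r ⇒ r = C/P = 84.81/842.41 = 0.100675

10.07%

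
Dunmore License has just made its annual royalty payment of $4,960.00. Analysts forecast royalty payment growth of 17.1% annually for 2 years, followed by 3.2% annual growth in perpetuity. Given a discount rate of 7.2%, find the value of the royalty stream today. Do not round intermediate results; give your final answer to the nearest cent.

$164031.76

D_1 = 5808.16000
D_2 = 6801.35536
Terminal value at year 2: TV = D_2×(1+g_2)/(r−g_2) = 7018.99873/0.04 = 175474.96829
P_0 = D_1/(1+r)^1 + D_2/(1+r)^2 + TV/(1+r)^2
    = 5418.05970 + 5918.42156 + 152695.27620 = 164031.75746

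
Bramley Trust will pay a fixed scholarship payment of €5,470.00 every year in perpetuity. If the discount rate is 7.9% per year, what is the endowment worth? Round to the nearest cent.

Level perpetuity: PV = C / r = €5,470.00 / 0.079 = €69,240.51

€69240.51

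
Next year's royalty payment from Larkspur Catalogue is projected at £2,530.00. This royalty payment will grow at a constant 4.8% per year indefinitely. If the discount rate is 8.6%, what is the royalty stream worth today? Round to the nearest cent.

Growing perpetuity: P = D₁ / (r − g) = £2,530.0000 / (0.086 − 0.048) = £66,578.95

£66578.95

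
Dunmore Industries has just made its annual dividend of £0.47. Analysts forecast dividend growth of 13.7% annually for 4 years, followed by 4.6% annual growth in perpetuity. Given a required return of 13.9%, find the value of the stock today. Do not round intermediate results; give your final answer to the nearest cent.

D_1 = 0.53439
D_2 = 0.60760
D_3 = 0.69084
D_4 = 0.78549
Terminal value at year 4: TV = D_4×(1+g_2)/(r−g_2) = 0.82162/0.093 = 8.83463
P_0 = D_1/(1+r)^1 + D_2/(1+r)^2 + D_3/(1+r)^3 + D_4/(1+r)^4 + TV/(1+r)^4
    = 0.46917 + 0.46835 + 0.46753 + 0.46671 + 5.24921 = 7.12097

£7.12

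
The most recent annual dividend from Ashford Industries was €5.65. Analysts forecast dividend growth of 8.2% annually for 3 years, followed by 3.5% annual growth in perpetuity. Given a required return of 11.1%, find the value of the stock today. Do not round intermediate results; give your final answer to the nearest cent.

D_1 = 6.11330
D_2 = 6.61459
D_3 = 7.15699
Terminal value at year 3: TV = D_3×(1+g_2)/(r−g_2) = 7.40748/0.076 = 97.46686
P_0 = D_1/(1+r)^1 + D_2/(1+r)^2 + D_3/(1+r)^3 + TV/(1+r)^3
    = 5.50252 + 5.35889 + 5.21901 + 71.07466 = 87.15508

€87.16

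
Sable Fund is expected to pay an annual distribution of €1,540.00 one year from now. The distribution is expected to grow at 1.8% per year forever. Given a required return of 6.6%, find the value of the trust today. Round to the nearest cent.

€32083.33

Growing perpetuity: P = D₁ / (r − g) = €1,540.0000 / (0.066 − 0.018) = €32,083.33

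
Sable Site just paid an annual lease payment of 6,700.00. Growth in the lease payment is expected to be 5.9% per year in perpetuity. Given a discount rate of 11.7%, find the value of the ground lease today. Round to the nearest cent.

D₁ = D₀ × (1 + g) = 6,700.00 × 1.059 = 7,095.3000
Growing perpetuity: P = D₁ / (r − g) = 7,095.3000 / (0.117 − 0.059) = 122,332.76

122332.76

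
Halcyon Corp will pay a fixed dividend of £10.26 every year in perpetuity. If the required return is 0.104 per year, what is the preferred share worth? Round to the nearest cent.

Level perpetuity: PV = C / r = £10.26 / 0.104 = £98.65

£98.65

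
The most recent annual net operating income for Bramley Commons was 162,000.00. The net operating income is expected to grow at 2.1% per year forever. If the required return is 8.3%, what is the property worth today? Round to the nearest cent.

2667774.19

D₁ = D₀ × (1 + g) = 162,000.00 × 1.021 = 165,402.0000
Growing perpetuity: P = D₁ / (r − g) = 165,402.0000 / (0.083 − 0.021) = 2,667,774.19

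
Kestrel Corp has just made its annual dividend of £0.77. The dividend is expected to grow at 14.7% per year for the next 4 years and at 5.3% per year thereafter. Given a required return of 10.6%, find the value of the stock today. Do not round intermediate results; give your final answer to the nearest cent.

D_1 = 0.88319
D_2 = 1.01302
D_3 = 1.16193
D_4 = 1.33274
Terminal value at year 4: TV = D_4×(1+g_2)/(r−g_2) = 1.40337/0.053 = 26.47871
P_0 = D_1/(1+r)^1 + D_2/(1+r)^2 + D_3/(1+r)^3 + D_4/(1+r)^4 + TV/(1+r)^4
    = 0.79854 + 0.82815 + 0.85885 + 0.89068 + 17.69605 = 21.07227

£21.07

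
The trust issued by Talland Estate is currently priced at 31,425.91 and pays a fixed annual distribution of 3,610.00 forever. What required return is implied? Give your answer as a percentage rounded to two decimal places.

11.49%

P = C/r ⇒ r = C/P = 3,610.00/31,425.91 = 0.114873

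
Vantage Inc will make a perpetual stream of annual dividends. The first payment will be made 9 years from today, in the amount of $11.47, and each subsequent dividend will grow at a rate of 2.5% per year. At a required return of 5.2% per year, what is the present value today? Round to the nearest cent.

Value at end of year 8: C₁ / (r − g) = $11.47 / (0.052 − 0.025) = $424.8148
Discount to today: PV = $424.8148 / (1 + 0.052)^8 = $424.8148 / 1.500120 = $283.19

$283.19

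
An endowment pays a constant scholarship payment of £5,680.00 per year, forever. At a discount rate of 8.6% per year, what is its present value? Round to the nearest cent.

Level perpetuity: PV = C / r = £5,680.00 / 0.086 = £66,046.51

£66046.51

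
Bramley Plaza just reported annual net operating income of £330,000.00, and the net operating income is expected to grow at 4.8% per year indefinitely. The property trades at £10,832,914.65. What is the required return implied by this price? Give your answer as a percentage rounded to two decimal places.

D₁ = £330,000.00 × 1.048 = £345,840.0000
P = D₁/(r − g) ⇒ r = D₁/P + g = £345,840.0000/£10,832,914.65 + 0.048 = 0.031925 + 0.048 = 0.079925

7.99%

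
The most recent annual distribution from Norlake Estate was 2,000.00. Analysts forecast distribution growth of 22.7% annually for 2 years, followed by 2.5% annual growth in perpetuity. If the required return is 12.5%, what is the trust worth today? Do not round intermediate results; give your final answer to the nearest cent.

D_1 = 2454.00000
D_2 = 3011.05800
Terminal value at year 2: TV = D_2×(1+g_2)/(r−g_2) = 3086.33445/0.1 = 30863.34450
P_0 = D_1/(1+r)^1 + D_2/(1+r)^2 + TV/(1+r)^2
    = 2181.33333 + 2379.10756 + 24385.85244 = 28946.29333

28946.29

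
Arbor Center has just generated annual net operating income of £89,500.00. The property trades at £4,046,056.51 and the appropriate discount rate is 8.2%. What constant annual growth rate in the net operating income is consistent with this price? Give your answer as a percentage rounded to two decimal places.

5.86%

P = D₀(1+g)/(r−g) ⇒ P(r−g) = D₀(1+g) ⇒ g(P+D₀) = P·r − D₀
g = (P·r − D₀)/(P + D₀) = (£4,046,056.51×0.082 − £89,500.00) / (£4,046,056.51 + £89,500.00) = 0.058584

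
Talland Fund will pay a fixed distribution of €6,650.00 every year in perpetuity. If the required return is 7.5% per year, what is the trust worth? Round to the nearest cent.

€88666.67

Level perpetuity: PV = C / r = €6,650.00 / 0.075 = €88,666.67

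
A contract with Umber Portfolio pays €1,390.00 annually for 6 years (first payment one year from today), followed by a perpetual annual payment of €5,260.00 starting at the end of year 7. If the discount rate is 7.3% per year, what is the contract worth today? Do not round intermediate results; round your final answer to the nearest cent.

€53777.89

PV of 6-year annuity: €1,390.00 × [1 − (1+0.073)^−6] / 0.073 = 6564.57183
Perpetuity value at year 6: €5,260.00 / 0.073 = 72054.79452
PV of perpetuity: 72054.79452 / (1+0.073)^6 = 47213.32125
Total PV = 6564.57183 + 47213.32125 = 53777.89309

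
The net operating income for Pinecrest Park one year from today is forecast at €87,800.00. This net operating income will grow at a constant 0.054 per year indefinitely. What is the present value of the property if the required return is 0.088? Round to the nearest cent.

Growing perpetuity: P = D₁ / (r − g) = €87,800.0000 / (0.088 − 0.054) = €2,582,352.94

€2582352.94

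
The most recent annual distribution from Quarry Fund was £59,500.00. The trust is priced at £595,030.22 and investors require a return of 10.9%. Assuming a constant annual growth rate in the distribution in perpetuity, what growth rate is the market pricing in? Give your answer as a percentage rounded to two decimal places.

0.82%

P = D₀(1+g)/(r−g) ⇒ P(r−g) = D₀(1+g) ⇒ g(P+D₀) = P·r − D₀
g = (P·r − D₀)/(P + D₀) = (£595,030.22×0.109 − £59,500.00) / (£595,030.22 + £59,500.00) = 0.008186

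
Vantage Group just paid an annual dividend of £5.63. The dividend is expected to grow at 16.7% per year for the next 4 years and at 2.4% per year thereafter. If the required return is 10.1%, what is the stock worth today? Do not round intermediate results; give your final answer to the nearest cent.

D_1 = 6.57021
D_2 = 7.66744
D_3 = 8.94790
D_4 = 10.44220
Terminal value at year 4: TV = D_4×(1+g_2)/(r−g_2) = 10.69281/0.077 = 138.86764
P_0 = D_1/(1+r)^1 + D_2/(1+r)^2 + D_3/(1+r)^3 + D_4/(1+r)^4 + TV/(1+r)^4
    = 5.96749 + 6.32522 + 6.70439 + 7.10628 + 94.50434 = 120.60773

£120.61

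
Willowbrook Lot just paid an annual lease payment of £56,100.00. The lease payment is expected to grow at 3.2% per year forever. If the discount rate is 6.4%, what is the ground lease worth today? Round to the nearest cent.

D₁ = D₀ × (1 + g) = £56,100.00 × 1.032 = £57,895.2000
Growing perpetuity: P = D₁ / (r − g) = £57,895.2000 / (0.064 − 0.032) = £1,809,225.00

£1809225.00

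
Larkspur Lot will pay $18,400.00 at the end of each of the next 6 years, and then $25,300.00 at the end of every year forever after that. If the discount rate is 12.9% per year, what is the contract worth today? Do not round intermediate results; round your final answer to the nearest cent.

$168463.95

PV of 6-year annuity: $18,400.00 × [1 − (1+0.129)^−6] / 0.129 = 73760.20704
Perpetuity value at year 6: $25,300.00 / 0.129 = 196124.03101
PV of perpetuity: 196124.03101 / (1+0.129)^6 = 94703.74633
Total PV = 73760.20704 + 94703.74633 = 168463.95337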